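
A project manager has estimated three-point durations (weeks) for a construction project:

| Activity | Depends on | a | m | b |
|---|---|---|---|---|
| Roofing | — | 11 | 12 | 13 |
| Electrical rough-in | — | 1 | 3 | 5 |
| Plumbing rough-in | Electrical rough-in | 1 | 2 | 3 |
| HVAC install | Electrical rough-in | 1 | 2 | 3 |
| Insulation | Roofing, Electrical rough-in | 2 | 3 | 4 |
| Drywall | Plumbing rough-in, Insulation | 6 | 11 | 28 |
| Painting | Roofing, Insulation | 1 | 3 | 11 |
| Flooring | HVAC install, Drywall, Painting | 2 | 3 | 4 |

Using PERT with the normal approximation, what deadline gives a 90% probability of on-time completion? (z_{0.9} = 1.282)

te_Roofing = (11 + 4·12 + 13)/6 = 72/6 = 12; σ²_Roofing = ((13−11)/6)² = 0.111
te_Electrical rough-in = (1 + 4·3 + 5)/6 = 18/6 = 3; σ²_Electrical rough-in = ((5−1)/6)² = 0.444
te_Plumbing rough-in = (1 + 4·2 + 3)/6 = 12/6 = 2; σ²_Plumbing rough-in = ((3−1)/6)² = 0.111
te_HVAC install = (1 + 4·2 + 3)/6 = 12/6 = 2; σ²_HVAC install = ((3−1)/6)² = 0.111
te_Insulation = (2 + 4·3 + 4)/6 = 18/6 = 3; σ²_Insulation = ((4−2)/6)² = 0.111
te_Drywall = (6 + 4·11 + 28)/6 = 78/6 = 13; σ²_Drywall = ((28−6)/6)² = 13.444
te_Painting = (1 + 4·3 + 11)/6 = 24/6 = 4; σ²_Painting = ((11−1)/6)² = 2.778
te_Flooring = (2 + 4·3 + 4)/6 = 18/6 = 3; σ²_Flooring = ((4−2)/6)² = 0.111

Forward pass:
ES_Roofing = 0; EF_Roofing = 12
ES_Electrical rough-in = 0; EF_Electrical rough-in = 3
ES_Plumbing rough-in = 3; EF_Plumbing rough-in = 3+2 = 5
ES_HVAC install = 3; EF_HVAC install = 3+2 = 5
ES_Insulation = max(EF_Roofing=12, EF_Electrical rough-in=3) = 12; EF_Insulation = 12+3 = 15
ES_Drywall = max(EF_Plumbing rough-in=5, EF_Insulation=15) = 15; EF_Drywall = 15+13 = 28
ES_Painting = max(EF_Roofing=12, EF_Insulation=15) = 15; EF_Painting = 15+4 = 19
ES_Flooring = max(EF_HVAC install=5, EF_Drywall=28, EF_Painting=19) = 28; EF_Flooring = 28+3 = 31
Expected project duration μ = 31 weeks. Critical path: Roofing → Insulation → Drywall → Flooring.

Variance along critical path = 0.111 + 0.111 + 13.444 + 0.111 = 13.778; σ = 3.712 weeks.
D = μ + z·σ = 31 + 1.282·3.712 = 35.8 weeks

35.8 weeks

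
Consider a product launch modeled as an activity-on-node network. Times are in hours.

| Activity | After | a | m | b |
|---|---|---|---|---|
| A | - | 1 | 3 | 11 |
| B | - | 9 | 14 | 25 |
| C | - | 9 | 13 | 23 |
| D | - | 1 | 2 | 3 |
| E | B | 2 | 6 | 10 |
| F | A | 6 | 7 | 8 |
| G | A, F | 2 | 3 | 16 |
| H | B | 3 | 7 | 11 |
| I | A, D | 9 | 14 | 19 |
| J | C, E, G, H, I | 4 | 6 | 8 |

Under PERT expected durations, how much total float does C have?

te_A = (1 + 4·3 + 11)/6 = 24/6 = 4
te_B = (9 + 4·14 + 25)/6 = 90/6 = 15
te_C = (9 + 4·13 + 23)/6 = 84/6 = 14
te_D = (1 + 4·2 + 3)/6 = 12/6 = 2
te_E = (2 + 4·6 + 10)/6 = 36/6 = 6
te_F = (6 + 4·7 + 8)/6 = 42/6 = 7
te_G = (2 + 4·3 + 16)/6 = 30/6 = 5
te_H = (3 + 4·7 + 11)/6 = 42/6 = 7
te_I = (9 + 4·14 + 19)/6 = 84/6 = 14
te_J = (4 + 4·6 + 8)/6 = 36/6 = 6

Forward pass:
ES_A = 0; EF_A = 4
ES_B = 0; EF_B = 15
ES_C = 0; EF_C = 14
ES_D = 0; EF_D = 2
ES_E = 15; EF_E = 15+6 = 21
ES_F = 4; EF_F = 4+7 = 11
ES_G = max(EF_A=4, EF_F=11) = 11; EF_G = 11+5 = 16
ES_H = 15; EF_H = 15+7 = 22
ES_I = max(EF_A=4, EF_D=2) = 4; EF_I = 4+14 = 18
ES_J = max(EF_C=14, EF_E=21, EF_G=16, EF_H=22, EF_I=18) = 22; EF_J = 22+6 = 28
Expected project duration μ = 28 hours. Critical path: B → H → J.

Backward pass:
LF_J = 28; LS_J = 28−6 = 22
LF_I = LS_J = 22; LS_I = 22−14 = 8
LF_H = LS_J = 22; LS_H = 22−7 = 15
LF_G = LS_J = 22; LS_G = 22−5 = 17
LF_F = LS_G = 17; LS_F = 17−7 = 10
LF_E = LS_J = 22; LS_E = 22−6 = 16
LF_D = LS_I = 8; LS_D = 8−2 = 6
LF_C = LS_J = 22; LS_C = 22−14 = 8
LF_B = min(LS_E=16, LS_H=15) = 15; LS_B = 15−15 = 0
LF_A = min(LS_F=10, LS_G=17, LS_I=8) = 8; LS_A = 8−4 = 4
Slack_C = LS_C − ES_C = 8 − 0 = 8

8 hours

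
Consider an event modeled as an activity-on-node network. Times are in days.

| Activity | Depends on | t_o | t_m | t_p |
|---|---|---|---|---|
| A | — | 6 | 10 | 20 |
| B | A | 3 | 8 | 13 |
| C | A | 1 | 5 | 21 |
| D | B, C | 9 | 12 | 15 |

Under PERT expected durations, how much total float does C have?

1 days

te_A = (6 + 4·10 + 20)/6 = 66/6 = 11
te_B = (3 + 4·8 + 13)/6 = 48/6 = 8
te_C = (1 + 4·5 + 21)/6 = 42/6 = 7
te_D = (9 + 4·12 + 15)/6 = 72/6 = 12

Forward pass:
ES_A = 0; EF_A = 11
ES_B = 11; EF_B = 11+8 = 19
ES_C = 11; EF_C = 11+7 = 18
ES_D = max(EF_B=19, EF_C=18) = 19; EF_D = 19+12 = 31
Expected project duration μ = 31 days. Critical path: A → B → D.

Backward pass:
LF_D = 31; LS_D = 31−12 = 19
LF_C = LS_D = 19; LS_C = 19−7 = 12
LF_B = LS_D = 19; LS_B = 19−8 = 11
LF_A = min(LS_B=11, LS_C=12) = 11; LS_A = 11−11 = 0
Slack_C = LS_C − ES_C = 12 − 11 = 1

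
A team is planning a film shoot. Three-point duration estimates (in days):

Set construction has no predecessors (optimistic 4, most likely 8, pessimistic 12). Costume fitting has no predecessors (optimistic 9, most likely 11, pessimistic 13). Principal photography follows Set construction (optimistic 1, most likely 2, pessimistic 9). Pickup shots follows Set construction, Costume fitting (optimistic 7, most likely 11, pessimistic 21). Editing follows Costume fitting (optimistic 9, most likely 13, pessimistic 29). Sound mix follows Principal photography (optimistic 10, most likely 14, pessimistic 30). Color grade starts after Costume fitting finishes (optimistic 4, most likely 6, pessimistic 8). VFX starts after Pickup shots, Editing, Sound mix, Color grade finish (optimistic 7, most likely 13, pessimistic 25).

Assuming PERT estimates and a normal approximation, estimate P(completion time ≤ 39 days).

te_Set construction = (4 + 4·8 + 12)/6 = 48/6 = 8; σ²_Set construction = ((12−4)/6)² = 1.778
te_Costume fitting = (9 + 4·11 + 13)/6 = 66/6 = 11; σ²_Costume fitting = ((13−9)/6)² = 0.444
te_Principal photography = (1 + 4·2 + 9)/6 = 18/6 = 3; σ²_Principal photography = ((9−1)/6)² = 1.778
te_Pickup shots = (7 + 4·11 + 21)/6 = 72/6 = 12; σ²_Pickup shots = ((21−7)/6)² = 5.444
te_Editing = (9 + 4·13 + 29)/6 = 90/6 = 15; σ²_Editing = ((29−9)/6)² = 11.111
te_Sound mix = (10 + 4·14 + 30)/6 = 96/6 = 16; σ²_Sound mix = ((30−10)/6)² = 11.111
te_Color grade = (4 + 4·6 + 8)/6 = 36/6 = 6; σ²_Color grade = ((8−4)/6)² = 0.444
te_VFX = (7 + 4·13 + 25)/6 = 84/6 = 14; σ²_VFX = ((25−7)/6)² = 9.000

Forward pass:
ES_Set construction = 0; EF_Set construction = 8
ES_Costume fitting = 0; EF_Costume fitting = 11
ES_Principal photography = 8; EF_Principal photography = 8+3 = 11
ES_Pickup shots = max(EF_Set construction=8, EF_Costume fitting=11) = 11; EF_Pickup shots = 11+12 = 23
ES_Editing = 11; EF_Editing = 11+15 = 26
ES_Sound mix = 11; EF_Sound mix = 11+16 = 27
ES_Color grade = 11; EF_Color grade = 11+6 = 17
ES_VFX = max(EF_Pickup shots=23, EF_Editing=26, EF_Sound mix=27, EF_Color grade=17) = 27; EF_VFX = 27+14 = 41
Expected project duration μ = 41 days. Critical path: Set construction → Principal photography → Sound mix → VFX.

Variance along critical path = 1.778 + 1.778 + 11.111 + 9.000 = 23.667; σ = √23.667 = 4.865 days.
Z = (39 − 41) / 4.865 = -0.411
P(T ≤ 39) = Φ(-0.411) ≈ 0.340

0.340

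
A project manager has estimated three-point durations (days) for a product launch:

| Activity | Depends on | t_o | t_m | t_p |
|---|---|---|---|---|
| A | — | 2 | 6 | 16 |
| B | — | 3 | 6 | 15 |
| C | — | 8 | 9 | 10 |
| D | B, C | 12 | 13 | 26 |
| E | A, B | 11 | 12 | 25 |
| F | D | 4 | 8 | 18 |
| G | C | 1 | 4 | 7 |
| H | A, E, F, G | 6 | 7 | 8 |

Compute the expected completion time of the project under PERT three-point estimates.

40 days

te_A = (2 + 4·6 + 16)/6 = 42/6 = 7
te_B = (3 + 4·6 + 15)/6 = 42/6 = 7
te_C = (8 + 4·9 + 10)/6 = 54/6 = 9
te_D = (12 + 4·13 + 26)/6 = 90/6 = 15
te_E = (11 + 4·12 + 25)/6 = 84/6 = 14
te_F = (4 + 4·8 + 18)/6 = 54/6 = 9
te_G = (1 + 4·4 + 7)/6 = 24/6 = 4
te_H = (6 + 4·7 + 8)/6 = 42/6 = 7

Forward pass:
ES_A = 0; EF_A = 7
ES_B = 0; EF_B = 7
ES_C = 0; EF_C = 9
ES_D = max(EF_B=7, EF_C=9) = 9; EF_D = 9+15 = 24
ES_E = max(EF_A=7, EF_B=7) = 7; EF_E = 7+14 = 21
ES_F = 24; EF_F = 24+9 = 33
ES_G = 9; EF_G = 9+4 = 13
ES_H = max(EF_A=7, EF_E=21, EF_F=33, EF_G=13) = 33; EF_H = 33+7 = 40
Expected project duration μ = 40 days. Critical path: C → D → F → H.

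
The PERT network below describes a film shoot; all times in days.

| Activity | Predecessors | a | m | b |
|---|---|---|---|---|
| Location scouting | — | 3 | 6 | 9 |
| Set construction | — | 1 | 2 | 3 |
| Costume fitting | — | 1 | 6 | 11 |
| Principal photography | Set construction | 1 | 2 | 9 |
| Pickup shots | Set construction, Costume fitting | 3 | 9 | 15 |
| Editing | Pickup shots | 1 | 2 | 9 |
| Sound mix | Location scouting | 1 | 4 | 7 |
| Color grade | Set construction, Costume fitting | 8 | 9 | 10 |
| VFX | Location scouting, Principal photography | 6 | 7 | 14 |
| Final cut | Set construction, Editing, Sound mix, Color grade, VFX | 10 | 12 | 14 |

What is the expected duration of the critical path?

30 days

te_Location scouting = (3 + 4·6 + 9)/6 = 36/6 = 6
te_Set construction = (1 + 4·2 + 3)/6 = 12/6 = 2
te_Costume fitting = (1 + 4·6 + 11)/6 = 36/6 = 6
te_Principal photography = (1 + 4·2 + 9)/6 = 18/6 = 3
te_Pickup shots = (3 + 4·9 + 15)/6 = 54/6 = 9
te_Editing = (1 + 4·2 + 9)/6 = 18/6 = 3
te_Sound mix = (1 + 4·4 + 7)/6 = 24/6 = 4
te_Color grade = (8 + 4·9 + 10)/6 = 54/6 = 9
te_VFX = (6 + 4·7 + 14)/6 = 48/6 = 8
te_Final cut = (10 + 4·12 + 14)/6 = 72/6 = 12

Forward pass:
ES_Location scouting = 0; EF_Location scouting = 6
ES_Set construction = 0; EF_Set construction = 2
ES_Costume fitting = 0; EF_Costume fitting = 6
ES_Principal photography = 2; EF_Principal photography = 2+3 = 5
ES_Pickup shots = max(EF_Set construction=2, EF_Costume fitting=6) = 6; EF_Pickup shots = 6+9 = 15
ES_Editing = 15; EF_Editing = 15+3 = 18
ES_Sound mix = 6; EF_Sound mix = 6+4 = 10
ES_Color grade = max(EF_Set construction=2, EF_Costume fitting=6) = 6; EF_Color grade = 6+9 = 15
ES_VFX = max(EF_Location scouting=6, EF_Principal photography=5) = 6; EF_VFX = 6+8 = 14
ES_Final cut = max(EF_Set construction=2, EF_Editing=18, EF_Sound mix=10, EF_Color grade=15, EF_VFX=14) = 18; EF_Final cut = 18+12 = 30
Expected project duration μ = 30 days. Critical path: Costume fitting → Pickup shots → Editing → Final cut.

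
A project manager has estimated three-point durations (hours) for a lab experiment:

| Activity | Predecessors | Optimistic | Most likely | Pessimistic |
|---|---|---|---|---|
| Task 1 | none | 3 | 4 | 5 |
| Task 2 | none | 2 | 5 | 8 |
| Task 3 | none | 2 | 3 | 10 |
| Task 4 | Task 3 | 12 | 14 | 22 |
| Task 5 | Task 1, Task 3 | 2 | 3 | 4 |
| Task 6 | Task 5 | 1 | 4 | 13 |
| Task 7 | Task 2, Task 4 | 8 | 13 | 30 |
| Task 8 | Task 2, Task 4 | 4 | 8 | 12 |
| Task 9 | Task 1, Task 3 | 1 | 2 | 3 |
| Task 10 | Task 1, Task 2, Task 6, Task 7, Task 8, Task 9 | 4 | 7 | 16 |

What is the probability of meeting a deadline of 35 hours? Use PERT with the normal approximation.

te_Task 1 = (3 + 4·4 + 5)/6 = 24/6 = 4; σ²_Task 1 = ((5−3)/6)² = 0.111
te_Task 2 = (2 + 4·5 + 8)/6 = 30/6 = 5; σ²_Task 2 = ((8−2)/6)² = 1.000
te_Task 3 = (2 + 4·3 + 10)/6 = 24/6 = 4; σ²_Task 3 = ((10−2)/6)² = 1.778
te_Task 4 = (12 + 4·14 + 22)/6 = 90/6 = 15; σ²_Task 4 = ((22−12)/6)² = 2.778
te_Task 5 = (2 + 4·3 + 4)/6 = 18/6 = 3; σ²_Task 5 = ((4−2)/6)² = 0.111
te_Task 6 = (1 + 4·4 + 13)/6 = 30/6 = 5; σ²_Task 6 = ((13−1)/6)² = 4.000
te_Task 7 = (8 + 4·13 + 30)/6 = 90/6 = 15; σ²_Task 7 = ((30−8)/6)² = 13.444
te_Task 8 = (4 + 4·8 + 12)/6 = 48/6 = 8; σ²_Task 8 = ((12−4)/6)² = 1.778
te_Task 9 = (1 + 4·2 + 3)/6 = 12/6 = 2; σ²_Task 9 = ((3−1)/6)² = 0.111
te_Task 10 = (4 + 4·7 + 16)/6 = 48/6 = 8; σ²_Task 10 = ((16−4)/6)² = 4.000

Forward pass:
ES_Task 1 = 0; EF_Task 1 = 4
ES_Task 2 = 0; EF_Task 2 = 5
ES_Task 3 = 0; EF_Task 3 = 4
ES_Task 4 = 4; EF_Task 4 = 4+15 = 19
ES_Task 5 = max(EF_Task 1=4, EF_Task 3=4) = 4; EF_Task 5 = 4+3 = 7
ES_Task 6 = 7; EF_Task 6 = 7+5 = 12
ES_Task 7 = max(EF_Task 2=5, EF_Task 4=19) = 19; EF_Task 7 = 19+15 = 34
ES_Task 8 = max(EF_Task 2=5, EF_Task 4=19) = 19; EF_Task 8 = 19+8 = 27
ES_Task 9 = max(EF_Task 1=4, EF_Task 3=4) = 4; EF_Task 9 = 4+2 = 6
ES_Task 10 = max(EF_Task 1=4, EF_Task 2=5, EF_Task 6=12, EF_Task 7=34, EF_Task 8=27, EF_Task 9=6) = 34; EF_Task 10 = 34+8 = 42
Expected project duration μ = 42 hours. Critical path: Task 3 → Task 4 → Task 7 → Task 10.

Variance along critical path = 1.778 + 2.778 + 13.444 + 4.000 = 22.000; σ = √22.000 = 4.690 hours.
Z = (35 − 42) / 4.690 = -1.492
P(T ≤ 35) = Φ(-1.492) ≈ 0.068

0.068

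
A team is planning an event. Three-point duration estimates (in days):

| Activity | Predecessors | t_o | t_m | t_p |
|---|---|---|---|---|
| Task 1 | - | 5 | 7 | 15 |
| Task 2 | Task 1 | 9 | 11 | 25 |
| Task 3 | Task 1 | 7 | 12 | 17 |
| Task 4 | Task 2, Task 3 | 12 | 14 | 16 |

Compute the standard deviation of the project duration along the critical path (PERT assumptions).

3.21 days

te_Task 1 = (5 + 4·7 + 15)/6 = 48/6 = 8; σ²_Task 1 = ((15−5)/6)² = 2.778
te_Task 2 = (9 + 4·11 + 25)/6 = 78/6 = 13; σ²_Task 2 = ((25−9)/6)² = 7.111
te_Task 3 = (7 + 4·12 + 17)/6 = 72/6 = 12; σ²_Task 3 = ((17−7)/6)² = 2.778
te_Task 4 = (12 + 4·14 + 16)/6 = 84/6 = 14; σ²_Task 4 = ((16−12)/6)² = 0.444

Forward pass:
ES_Task 1 = 0; EF_Task 1 = 8
ES_Task 2 = 8; EF_Task 2 = 8+13 = 21
ES_Task 3 = 8; EF_Task 3 = 8+12 = 20
ES_Task 4 = max(EF_Task 2=21, EF_Task 3=20) = 21; EF_Task 4 = 21+14 = 35
Expected project duration μ = 35 days. Critical path: Task 1 → Task 2 → Task 4.

Variance along critical path = 2.778 + 7.111 + 0.444 = 10.333
σ = √10.333 = 3.215 days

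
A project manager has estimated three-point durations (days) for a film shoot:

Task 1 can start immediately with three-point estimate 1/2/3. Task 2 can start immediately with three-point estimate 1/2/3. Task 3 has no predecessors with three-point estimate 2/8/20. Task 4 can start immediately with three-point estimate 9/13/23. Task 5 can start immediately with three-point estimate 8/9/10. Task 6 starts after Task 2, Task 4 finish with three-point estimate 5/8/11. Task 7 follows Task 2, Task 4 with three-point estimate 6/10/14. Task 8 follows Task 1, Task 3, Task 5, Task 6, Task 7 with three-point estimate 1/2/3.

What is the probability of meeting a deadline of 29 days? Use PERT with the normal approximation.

0.866

te_Task 1 = (1 + 4·2 + 3)/6 = 12/6 = 2; σ²_Task 1 = ((3−1)/6)² = 0.111
te_Task 2 = (1 + 4·2 + 3)/6 = 12/6 = 2; σ²_Task 2 = ((3−1)/6)² = 0.111
te_Task 3 = (2 + 4·8 + 20)/6 = 54/6 = 9; σ²_Task 3 = ((20−2)/6)² = 9.000
te_Task 4 = (9 + 4·13 + 23)/6 = 84/6 = 14; σ²_Task 4 = ((23−9)/6)² = 5.444
te_Task 5 = (8 + 4·9 + 10)/6 = 54/6 = 9; σ²_Task 5 = ((10−8)/6)² = 0.111
te_Task 6 = (5 + 4·8 + 11)/6 = 48/6 = 8; σ²_Task 6 = ((11−5)/6)² = 1.000
te_Task 7 = (6 + 4·10 + 14)/6 = 60/6 = 10; σ²_Task 7 = ((14−6)/6)² = 1.778
te_Task 8 = (1 + 4·2 + 3)/6 = 12/6 = 2; σ²_Task 8 = ((3−1)/6)² = 0.111

Forward pass:
ES_Task 1 = 0; EF_Task 1 = 2
ES_Task 2 = 0; EF_Task 2 = 2
ES_Task 3 = 0; EF_Task 3 = 9
ES_Task 4 = 0; EF_Task 4 = 14
ES_Task 5 = 0; EF_Task 5 = 9
ES_Task 6 = max(EF_Task 2=2, EF_Task 4=14) = 14; EF_Task 6 = 14+8 = 22
ES_Task 7 = max(EF_Task 2=2, EF_Task 4=14) = 14; EF_Task 7 = 14+10 = 24
ES_Task 8 = max(EF_Task 1=2, EF_Task 3=9, EF_Task 5=9, EF_Task 6=22, EF_Task 7=24) = 24; EF_Task 8 = 24+2 = 26
Expected project duration μ = 26 days. Critical path: Task 4 → Task 7 → Task 8.

Variance along critical path = 5.444 + 1.778 + 0.111 = 7.333; σ = √7.333 = 2.708 days.
Z = (29 − 26) / 2.708 = 1.108
P(T ≤ 29) = Φ(1.108) ≈ 0.866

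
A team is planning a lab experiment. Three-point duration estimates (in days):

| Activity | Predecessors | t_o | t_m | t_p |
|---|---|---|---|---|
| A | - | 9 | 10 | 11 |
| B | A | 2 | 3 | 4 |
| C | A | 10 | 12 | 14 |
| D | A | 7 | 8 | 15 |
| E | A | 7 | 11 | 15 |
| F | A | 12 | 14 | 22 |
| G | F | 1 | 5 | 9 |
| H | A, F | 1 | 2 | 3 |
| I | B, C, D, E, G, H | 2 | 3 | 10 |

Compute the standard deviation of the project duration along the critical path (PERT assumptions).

te_A = (9 + 4·10 + 11)/6 = 60/6 = 10; σ²_A = ((11−9)/6)² = 0.111
te_B = (2 + 4·3 + 4)/6 = 18/6 = 3; σ²_B = ((4−2)/6)² = 0.111
te_C = (10 + 4·12 + 14)/6 = 72/6 = 12; σ²_C = ((14−10)/6)² = 0.444
te_D = (7 + 4·8 + 15)/6 = 54/6 = 9; σ²_D = ((15−7)/6)² = 1.778
te_E = (7 + 4·11 + 15)/6 = 66/6 = 11; σ²_E = ((15−7)/6)² = 1.778
te_F = (12 + 4·14 + 22)/6 = 90/6 = 15; σ²_F = ((22−12)/6)² = 2.778
te_G = (1 + 4·5 + 9)/6 = 30/6 = 5; σ²_G = ((9−1)/6)² = 1.778
te_H = (1 + 4·2 + 3)/6 = 12/6 = 2; σ²_H = ((3−1)/6)² = 0.111
te_I = (2 + 4·3 + 10)/6 = 24/6 = 4; σ²_I = ((10−2)/6)² = 1.778

Forward pass:
ES_A = 0; EF_A = 10
ES_B = 10; EF_B = 10+3 = 13
ES_C = 10; EF_C = 10+12 = 22
ES_D = 10; EF_D = 10+9 = 19
ES_E = 10; EF_E = 10+11 = 21
ES_F = 10; EF_F = 10+15 = 25
ES_G = 25; EF_G = 25+5 = 30
ES_H = max(EF_A=10, EF_F=25) = 25; EF_H = 25+2 = 27
ES_I = max(EF_B=13, EF_C=22, EF_D=19, EF_E=21, EF_G=30, EF_H=27) = 30; EF_I = 30+4 = 34
Expected project duration μ = 34 days. Critical path: A → F → G → I.

Variance along critical path = 0.111 + 2.778 + 1.778 + 1.778 = 6.444
σ = √6.444 = 2.539 days

2.54 days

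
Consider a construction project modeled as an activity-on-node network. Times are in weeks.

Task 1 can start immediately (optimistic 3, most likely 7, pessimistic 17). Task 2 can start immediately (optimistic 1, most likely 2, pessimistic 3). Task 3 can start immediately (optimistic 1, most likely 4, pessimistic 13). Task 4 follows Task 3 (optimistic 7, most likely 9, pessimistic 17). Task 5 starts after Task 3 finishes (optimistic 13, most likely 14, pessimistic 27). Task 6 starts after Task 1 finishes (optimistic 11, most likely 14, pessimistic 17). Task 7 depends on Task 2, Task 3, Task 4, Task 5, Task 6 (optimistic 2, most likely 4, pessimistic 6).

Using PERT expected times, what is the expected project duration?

te_Task 1 = (3 + 4·7 + 17)/6 = 48/6 = 8
te_Task 2 = (1 + 4·2 + 3)/6 = 12/6 = 2
te_Task 3 = (1 + 4·4 + 13)/6 = 30/6 = 5
te_Task 4 = (7 + 4·9 + 17)/6 = 60/6 = 10
te_Task 5 = (13 + 4·14 + 27)/6 = 96/6 = 16
te_Task 6 = (11 + 4·14 + 17)/6 = 84/6 = 14
te_Task 7 = (2 + 4·4 + 6)/6 = 24/6 = 4

Forward pass:
ES_Task 1 = 0; EF_Task 1 = 8
ES_Task 2 = 0; EF_Task 2 = 2
ES_Task 3 = 0; EF_Task 3 = 5
ES_Task 4 = 5; EF_Task 4 = 5+10 = 15
ES_Task 5 = 5; EF_Task 5 = 5+16 = 21
ES_Task 6 = 8; EF_Task 6 = 8+14 = 22
ES_Task 7 = max(EF_Task 2=2, EF_Task 3=5, EF_Task 4=15, EF_Task 5=21, EF_Task 6=22) = 22; EF_Task 7 = 22+4 = 26
Expected project duration μ = 26 weeks. Critical path: Task 1 → Task 6 → Task 7.

26 weeks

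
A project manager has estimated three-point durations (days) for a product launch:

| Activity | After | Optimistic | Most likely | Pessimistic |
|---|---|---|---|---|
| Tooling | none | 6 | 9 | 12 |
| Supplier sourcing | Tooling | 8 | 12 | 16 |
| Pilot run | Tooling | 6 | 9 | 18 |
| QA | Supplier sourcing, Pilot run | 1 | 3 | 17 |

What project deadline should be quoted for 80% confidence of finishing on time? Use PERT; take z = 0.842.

28.6 days

te_Tooling = (6 + 4·9 + 12)/6 = 54/6 = 9; σ²_Tooling = ((12−6)/6)² = 1.000
te_Supplier sourcing = (8 + 4·12 + 16)/6 = 72/6 = 12; σ²_Supplier sourcing = ((16−8)/6)² = 1.778
te_Pilot run = (6 + 4·9 + 18)/6 = 60/6 = 10; σ²_Pilot run = ((18−6)/6)² = 4.000
te_QA = (1 + 4·3 + 17)/6 = 30/6 = 5; σ²_QA = ((17−1)/6)² = 7.111

Forward pass:
ES_Tooling = 0; EF_Tooling = 9
ES_Supplier sourcing = 9; EF_Supplier sourcing = 9+12 = 21
ES_Pilot run = 9; EF_Pilot run = 9+10 = 19
ES_QA = max(EF_Supplier sourcing=21, EF_Pilot run=19) = 21; EF_QA = 21+5 = 26
Expected project duration μ = 26 days. Critical path: Tooling → Supplier sourcing → QA.

Variance along critical path = 1.000 + 1.778 + 7.111 = 9.889; σ = 3.145 days.
D = μ + z·σ = 26 + 0.842·3.145 = 28.6 days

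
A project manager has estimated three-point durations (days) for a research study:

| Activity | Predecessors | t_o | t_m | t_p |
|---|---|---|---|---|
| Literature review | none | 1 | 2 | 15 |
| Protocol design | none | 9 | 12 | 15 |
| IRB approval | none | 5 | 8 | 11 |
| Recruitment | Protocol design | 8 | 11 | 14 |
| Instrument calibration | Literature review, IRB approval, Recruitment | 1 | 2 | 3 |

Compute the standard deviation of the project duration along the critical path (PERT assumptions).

te_Literature review = (1 + 4·2 + 15)/6 = 24/6 = 4; σ²_Literature review = ((15−1)/6)² = 5.444
te_Protocol design = (9 + 4·12 + 15)/6 = 72/6 = 12; σ²_Protocol design = ((15−9)/6)² = 1.000
te_IRB approval = (5 + 4·8 + 11)/6 = 48/6 = 8; σ²_IRB approval = ((11−5)/6)² = 1.000
te_Recruitment = (8 + 4·11 + 14)/6 = 66/6 = 11; σ²_Recruitment = ((14−8)/6)² = 1.000
te_Instrument calibration = (1 + 4·2 + 3)/6 = 12/6 = 2; σ²_Instrument calibration = ((3−1)/6)² = 0.111

Forward pass:
ES_Literature review = 0; EF_Literature review = 4
ES_Protocol design = 0; EF_Protocol design = 12
ES_IRB approval = 0; EF_IRB approval = 8
ES_Recruitment = 12; EF_Recruitment = 12+11 = 23
ES_Instrument calibration = max(EF_Literature review=4, EF_IRB approval=8, EF_Recruitment=23) = 23; EF_Instrument calibration = 23+2 = 25
Expected project duration μ = 25 days. Critical path: Protocol design → Recruitment → Instrument calibration.

Variance along critical path = 1.000 + 1.000 + 0.111 = 2.111
σ = √2.111 = 1.453 days

1.45 days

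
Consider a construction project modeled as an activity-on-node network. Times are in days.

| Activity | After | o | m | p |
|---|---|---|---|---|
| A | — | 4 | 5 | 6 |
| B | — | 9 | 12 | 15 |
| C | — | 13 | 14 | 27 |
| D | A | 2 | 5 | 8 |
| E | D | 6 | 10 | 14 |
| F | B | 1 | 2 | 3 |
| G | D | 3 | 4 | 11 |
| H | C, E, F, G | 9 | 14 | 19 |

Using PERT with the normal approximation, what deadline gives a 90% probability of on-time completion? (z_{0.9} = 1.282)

37.1 days

te_A = (4 + 4·5 + 6)/6 = 30/6 = 5; σ²_A = ((6−4)/6)² = 0.111
te_B = (9 + 4·12 + 15)/6 = 72/6 = 12; σ²_B = ((15−9)/6)² = 1.000
te_C = (13 + 4·14 + 27)/6 = 96/6 = 16; σ²_C = ((27−13)/6)² = 5.444
te_D = (2 + 4·5 + 8)/6 = 30/6 = 5; σ²_D = ((8−2)/6)² = 1.000
te_E = (6 + 4·10 + 14)/6 = 60/6 = 10; σ²_E = ((14−6)/6)² = 1.778
te_F = (1 + 4·2 + 3)/6 = 12/6 = 2; σ²_F = ((3−1)/6)² = 0.111
te_G = (3 + 4·4 + 11)/6 = 30/6 = 5; σ²_G = ((11−3)/6)² = 1.778
te_H = (9 + 4·14 + 19)/6 = 84/6 = 14; σ²_H = ((19−9)/6)² = 2.778

Forward pass:
ES_A = 0; EF_A = 5
ES_B = 0; EF_B = 12
ES_C = 0; EF_C = 16
ES_D = 5; EF_D = 5+5 = 10
ES_E = 10; EF_E = 10+10 = 20
ES_F = 12; EF_F = 12+2 = 14
ES_G = 10; EF_G = 10+5 = 15
ES_H = max(EF_C=16, EF_E=20, EF_F=14, EF_G=15) = 20; EF_H = 20+14 = 34
Expected project duration μ = 34 days. Critical path: A → D → E → H.

Variance along critical path = 0.111 + 1.000 + 1.778 + 2.778 = 5.667; σ = 2.380 days.
D = μ + z·σ = 34 + 1.282·2.380 = 37.1 days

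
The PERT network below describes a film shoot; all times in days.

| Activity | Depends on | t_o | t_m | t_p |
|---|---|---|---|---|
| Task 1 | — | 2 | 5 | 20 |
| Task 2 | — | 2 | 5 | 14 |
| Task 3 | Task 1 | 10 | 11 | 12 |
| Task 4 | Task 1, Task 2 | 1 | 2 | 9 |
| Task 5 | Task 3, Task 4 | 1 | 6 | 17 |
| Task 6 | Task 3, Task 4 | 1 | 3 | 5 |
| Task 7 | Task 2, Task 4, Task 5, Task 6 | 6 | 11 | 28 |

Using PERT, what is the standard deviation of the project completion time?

5.45 days

te_Task 1 = (2 + 4·5 + 20)/6 = 42/6 = 7; σ²_Task 1 = ((20−2)/6)² = 9.000
te_Task 2 = (2 + 4·5 + 14)/6 = 36/6 = 6; σ²_Task 2 = ((14−2)/6)² = 4.000
te_Task 3 = (10 + 4·11 + 12)/6 = 66/6 = 11; σ²_Task 3 = ((12−10)/6)² = 0.111
te_Task 4 = (1 + 4·2 + 9)/6 = 18/6 = 3; σ²_Task 4 = ((9−1)/6)² = 1.778
te_Task 5 = (1 + 4·6 + 17)/6 = 42/6 = 7; σ²_Task 5 = ((17−1)/6)² = 7.111
te_Task 6 = (1 + 4·3 + 5)/6 = 18/6 = 3; σ²_Task 6 = ((5−1)/6)² = 0.444
te_Task 7 = (6 + 4·11 + 28)/6 = 78/6 = 13; σ²_Task 7 = ((28−6)/6)² = 13.444

Forward pass:
ES_Task 1 = 0; EF_Task 1 = 7
ES_Task 2 = 0; EF_Task 2 = 6
ES_Task 3 = 7; EF_Task 3 = 7+11 = 18
ES_Task 4 = max(EF_Task 1=7, EF_Task 2=6) = 7; EF_Task 4 = 7+3 = 10
ES_Task 5 = max(EF_Task 3=18, EF_Task 4=10) = 18; EF_Task 5 = 18+7 = 25
ES_Task 6 = max(EF_Task 3=18, EF_Task 4=10) = 18; EF_Task 6 = 18+3 = 21
ES_Task 7 = max(EF_Task 2=6, EF_Task 4=10, EF_Task 5=25, EF_Task 6=21) = 25; EF_Task 7 = 25+13 = 38
Expected project duration μ = 38 days. Critical path: Task 1 → Task 3 → Task 5 → Task 7.

Variance along critical path = 9.000 + 0.111 + 7.111 + 13.444 = 29.667
σ = √29.667 = 5.447 days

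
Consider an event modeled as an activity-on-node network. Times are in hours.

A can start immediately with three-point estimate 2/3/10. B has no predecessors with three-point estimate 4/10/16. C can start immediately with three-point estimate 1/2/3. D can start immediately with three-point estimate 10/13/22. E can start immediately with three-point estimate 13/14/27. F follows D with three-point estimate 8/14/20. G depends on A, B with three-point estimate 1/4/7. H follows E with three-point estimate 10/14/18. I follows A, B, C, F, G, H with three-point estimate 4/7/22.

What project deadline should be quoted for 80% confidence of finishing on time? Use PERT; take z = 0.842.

42.4 hours

te_A = (2 + 4·3 + 10)/6 = 24/6 = 4; σ²_A = ((10−2)/6)² = 1.778
te_B = (4 + 4·10 + 16)/6 = 60/6 = 10; σ²_B = ((16−4)/6)² = 4.000
te_C = (1 + 4·2 + 3)/6 = 12/6 = 2; σ²_C = ((3−1)/6)² = 0.111
te_D = (10 + 4·13 + 22)/6 = 84/6 = 14; σ²_D = ((22−10)/6)² = 4.000
te_E = (13 + 4·14 + 27)/6 = 96/6 = 16; σ²_E = ((27−13)/6)² = 5.444
te_F = (8 + 4·14 + 20)/6 = 84/6 = 14; σ²_F = ((20−8)/6)² = 4.000
te_G = (1 + 4·4 + 7)/6 = 24/6 = 4; σ²_G = ((7−1)/6)² = 1.000
te_H = (10 + 4·14 + 18)/6 = 84/6 = 14; σ²_H = ((18−10)/6)² = 1.778
te_I = (4 + 4·7 + 22)/6 = 54/6 = 9; σ²_I = ((22−4)/6)² = 9.000

Forward pass:
ES_A = 0; EF_A = 4
ES_B = 0; EF_B = 10
ES_C = 0; EF_C = 2
ES_D = 0; EF_D = 14
ES_E = 0; EF_E = 16
ES_F = 14; EF_F = 14+14 = 28
ES_G = max(EF_A=4, EF_B=10) = 10; EF_G = 10+4 = 14
ES_H = 16; EF_H = 16+14 = 30
ES_I = max(EF_A=4, EF_B=10, EF_C=2, EF_F=28, EF_G=14, EF_H=30) = 30; EF_I = 30+9 = 39
Expected project duration μ = 39 hours. Critical path: E → H → I.

Variance along critical path = 5.444 + 1.778 + 9.000 = 16.222; σ = 4.028 hours.
D = μ + z·σ = 39 + 0.842·4.028 = 42.4 hours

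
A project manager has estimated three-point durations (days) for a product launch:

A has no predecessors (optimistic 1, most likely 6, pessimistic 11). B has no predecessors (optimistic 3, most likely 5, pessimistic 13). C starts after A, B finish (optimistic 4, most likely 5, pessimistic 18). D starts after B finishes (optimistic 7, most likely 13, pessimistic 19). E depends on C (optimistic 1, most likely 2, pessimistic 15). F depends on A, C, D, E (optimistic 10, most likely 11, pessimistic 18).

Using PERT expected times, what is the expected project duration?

31 days

te_A = (1 + 4·6 + 11)/6 = 36/6 = 6
te_B = (3 + 4·5 + 13)/6 = 36/6 = 6
te_C = (4 + 4·5 + 18)/6 = 42/6 = 7
te_D = (7 + 4·13 + 19)/6 = 78/6 = 13
te_E = (1 + 4·2 + 15)/6 = 24/6 = 4
te_F = (10 + 4·11 + 18)/6 = 72/6 = 12

Forward pass:
ES_A = 0; EF_A = 6
ES_B = 0; EF_B = 6
ES_C = max(EF_A=6, EF_B=6) = 6; EF_C = 6+7 = 13
ES_D = 6; EF_D = 6+13 = 19
ES_E = 13; EF_E = 13+4 = 17
ES_F = max(EF_A=6, EF_C=13, EF_D=19, EF_E=17) = 19; EF_F = 19+12 = 31
Expected project duration μ = 31 days. Critical path: B → D → F.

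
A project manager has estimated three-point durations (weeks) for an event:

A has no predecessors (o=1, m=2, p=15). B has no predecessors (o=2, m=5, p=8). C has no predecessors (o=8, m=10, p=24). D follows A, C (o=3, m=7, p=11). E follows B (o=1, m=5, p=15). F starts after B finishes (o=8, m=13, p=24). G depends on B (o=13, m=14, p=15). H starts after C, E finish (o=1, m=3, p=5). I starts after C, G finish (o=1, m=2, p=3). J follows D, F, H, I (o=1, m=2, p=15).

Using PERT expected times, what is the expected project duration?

te_A = (1 + 4·2 + 15)/6 = 24/6 = 4
te_B = (2 + 4·5 + 8)/6 = 30/6 = 5
te_C = (8 + 4·10 + 24)/6 = 72/6 = 12
te_D = (3 + 4·7 + 11)/6 = 42/6 = 7
te_E = (1 + 4·5 + 15)/6 = 36/6 = 6
te_F = (8 + 4·13 + 24)/6 = 84/6 = 14
te_G = (13 + 4·14 + 15)/6 = 84/6 = 14
te_H = (1 + 4·3 + 5)/6 = 18/6 = 3
te_I = (1 + 4·2 + 3)/6 = 12/6 = 2
te_J = (1 + 4·2 + 15)/6 = 24/6 = 4

Forward pass:
ES_A = 0; EF_A = 4
ES_B = 0; EF_B = 5
ES_C = 0; EF_C = 12
ES_D = max(EF_A=4, EF_C=12) = 12; EF_D = 12+7 = 19
ES_E = 5; EF_E = 5+6 = 11
ES_F = 5; EF_F = 5+14 = 19
ES_G = 5; EF_G = 5+14 = 19
ES_H = max(EF_C=12, EF_E=11) = 12; EF_H = 12+3 = 15
ES_I = max(EF_C=12, EF_G=19) = 19; EF_I = 19+2 = 21
ES_J = max(EF_D=19, EF_F=19, EF_H=15, EF_I=21) = 21; EF_J = 21+4 = 25
Expected project duration μ = 25 weeks. Critical path: B → G → I → J.

25 weeks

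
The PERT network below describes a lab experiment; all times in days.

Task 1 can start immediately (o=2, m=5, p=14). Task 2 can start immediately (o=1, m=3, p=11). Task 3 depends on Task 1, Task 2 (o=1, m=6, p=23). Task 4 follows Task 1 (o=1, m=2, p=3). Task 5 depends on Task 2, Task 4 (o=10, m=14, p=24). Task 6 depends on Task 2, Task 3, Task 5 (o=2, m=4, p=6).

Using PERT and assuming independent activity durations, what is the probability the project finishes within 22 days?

0.057

te_Task 1 = (2 + 4·5 + 14)/6 = 36/6 = 6; σ²_Task 1 = ((14−2)/6)² = 4.000
te_Task 2 = (1 + 4·3 + 11)/6 = 24/6 = 4; σ²_Task 2 = ((11−1)/6)² = 2.778
te_Task 3 = (1 + 4·6 + 23)/6 = 48/6 = 8; σ²_Task 3 = ((23−1)/6)² = 13.444
te_Task 4 = (1 + 4·2 + 3)/6 = 12/6 = 2; σ²_Task 4 = ((3−1)/6)² = 0.111
te_Task 5 = (10 + 4·14 + 24)/6 = 90/6 = 15; σ²_Task 5 = ((24−10)/6)² = 5.444
te_Task 6 = (2 + 4·4 + 6)/6 = 24/6 = 4; σ²_Task 6 = ((6−2)/6)² = 0.444

Forward pass:
ES_Task 1 = 0; EF_Task 1 = 6
ES_Task 2 = 0; EF_Task 2 = 4
ES_Task 3 = max(EF_Task 1=6, EF_Task 2=4) = 6; EF_Task 3 = 6+8 = 14
ES_Task 4 = 6; EF_Task 4 = 6+2 = 8
ES_Task 5 = max(EF_Task 2=4, EF_Task 4=8) = 8; EF_Task 5 = 8+15 = 23
ES_Task 6 = max(EF_Task 2=4, EF_Task 3=14, EF_Task 5=23) = 23; EF_Task 6 = 23+4 = 27
Expected project duration μ = 27 days. Critical path: Task 1 → Task 4 → Task 5 → Task 6.

Variance along critical path = 4.000 + 0.111 + 5.444 + 0.444 = 10.000; σ = √10.000 = 3.162 days.
Z = (22 − 27) / 3.162 = -1.581
P(T ≤ 22) = Φ(-1.581) ≈ 0.057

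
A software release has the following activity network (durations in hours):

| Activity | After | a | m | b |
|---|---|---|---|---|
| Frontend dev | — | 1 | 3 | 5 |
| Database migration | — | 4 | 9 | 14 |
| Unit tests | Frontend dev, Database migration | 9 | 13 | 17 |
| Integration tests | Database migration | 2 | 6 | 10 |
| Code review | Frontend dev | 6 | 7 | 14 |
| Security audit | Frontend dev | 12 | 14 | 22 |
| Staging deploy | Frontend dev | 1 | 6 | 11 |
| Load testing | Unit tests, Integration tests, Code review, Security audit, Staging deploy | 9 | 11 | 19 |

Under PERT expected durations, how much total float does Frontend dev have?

4 hours

te_Frontend dev = (1 + 4·3 + 5)/6 = 18/6 = 3
te_Database migration = (4 + 4·9 + 14)/6 = 54/6 = 9
te_Unit tests = (9 + 4·13 + 17)/6 = 78/6 = 13
te_Integration tests = (2 + 4·6 + 10)/6 = 36/6 = 6
te_Code review = (6 + 4·7 + 14)/6 = 48/6 = 8
te_Security audit = (12 + 4·14 + 22)/6 = 90/6 = 15
te_Staging deploy = (1 + 4·6 + 11)/6 = 36/6 = 6
te_Load testing = (9 + 4·11 + 19)/6 = 72/6 = 12

Forward pass:
ES_Frontend dev = 0; EF_Frontend dev = 3
ES_Database migration = 0; EF_Database migration = 9
ES_Unit tests = max(EF_Frontend dev=3, EF_Database migration=9) = 9; EF_Unit tests = 9+13 = 22
ES_Integration tests = 9; EF_Integration tests = 9+6 = 15
ES_Code review = 3; EF_Code review = 3+8 = 11
ES_Security audit = 3; EF_Security audit = 3+15 = 18
ES_Staging deploy = 3; EF_Staging deploy = 3+6 = 9
ES_Load testing = max(EF_Unit tests=22, EF_Integration tests=15, EF_Code review=11, EF_Security audit=18, EF_Staging deploy=9) = 22; EF_Load testing = 22+12 = 34
Expected project duration μ = 34 hours. Critical path: Database migration → Unit tests → Load testing.

Backward pass:
LF_Load testing = 34; LS_Load testing = 34−12 = 22
LF_Staging deploy = LS_Load testing = 22; LS_Staging deploy = 22−6 = 16
LF_Security audit = LS_Load testing = 22; LS_Security audit = 22−15 = 7
LF_Code review = LS_Load testing = 22; LS_Code review = 22−8 = 14
LF_Integration tests = LS_Load testing = 22; LS_Integration tests = 22−6 = 16
LF_Unit tests = LS_Load testing = 22; LS_Unit tests = 22−13 = 9
LF_Database migration = min(LS_Unit tests=9, LS_Integration tests=16) = 9; LS_Database migration = 9−9 = 0
LF_Frontend dev = min(LS_Unit tests=9, LS_Code review=14, LS_Security audit=7, LS_Staging deploy=16) = 7; LS_Frontend dev = 7−3 = 4
Slack_Frontend dev = LS_Frontend dev − ES_Frontend dev = 4 − 0 = 4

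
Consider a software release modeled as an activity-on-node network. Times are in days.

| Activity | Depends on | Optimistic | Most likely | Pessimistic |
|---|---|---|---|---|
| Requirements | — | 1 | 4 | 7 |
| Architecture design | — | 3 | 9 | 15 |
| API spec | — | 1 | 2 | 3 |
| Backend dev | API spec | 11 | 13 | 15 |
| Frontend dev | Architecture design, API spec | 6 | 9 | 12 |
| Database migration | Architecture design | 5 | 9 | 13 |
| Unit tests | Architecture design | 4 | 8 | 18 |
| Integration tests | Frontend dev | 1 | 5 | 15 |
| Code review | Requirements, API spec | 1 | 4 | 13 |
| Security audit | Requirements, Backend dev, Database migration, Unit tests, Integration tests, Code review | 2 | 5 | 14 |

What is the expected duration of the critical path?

30 days

te_Requirements = (1 + 4·4 + 7)/6 = 24/6 = 4
te_Architecture design = (3 + 4·9 + 15)/6 = 54/6 = 9
te_API spec = (1 + 4·2 + 3)/6 = 12/6 = 2
te_Backend dev = (11 + 4·13 + 15)/6 = 78/6 = 13
te_Frontend dev = (6 + 4·9 + 12)/6 = 54/6 = 9
te_Database migration = (5 + 4·9 + 13)/6 = 54/6 = 9
te_Unit tests = (4 + 4·8 + 18)/6 = 54/6 = 9
te_Integration tests = (1 + 4·5 + 15)/6 = 36/6 = 6
te_Code review = (1 + 4·4 + 13)/6 = 30/6 = 5
te_Security audit = (2 + 4·5 + 14)/6 = 36/6 = 6

Forward pass:
ES_Requirements = 0; EF_Requirements = 4
ES_Architecture design = 0; EF_Architecture design = 9
ES_API spec = 0; EF_API spec = 2
ES_Backend dev = 2; EF_Backend dev = 2+13 = 15
ES_Frontend dev = max(EF_Architecture design=9, EF_API spec=2) = 9; EF_Frontend dev = 9+9 = 18
ES_Database migration = 9; EF_Database migration = 9+9 = 18
ES_Unit tests = 9; EF_Unit tests = 9+9 = 18
ES_Integration tests = 18; EF_Integration tests = 18+6 = 24
ES_Code review = max(EF_Requirements=4, EF_API spec=2) = 4; EF_Code review = 4+5 = 9
ES_Security audit = max(EF_Requirements=4, EF_Backend dev=15, EF_Database migration=18, EF_Unit tests=18, EF_Integration tests=24, EF_Code review=9) = 24; EF_Security audit = 24+6 = 30
Expected project duration μ = 30 days. Critical path: Architecture design → Frontend dev → Integration tests → Security audit.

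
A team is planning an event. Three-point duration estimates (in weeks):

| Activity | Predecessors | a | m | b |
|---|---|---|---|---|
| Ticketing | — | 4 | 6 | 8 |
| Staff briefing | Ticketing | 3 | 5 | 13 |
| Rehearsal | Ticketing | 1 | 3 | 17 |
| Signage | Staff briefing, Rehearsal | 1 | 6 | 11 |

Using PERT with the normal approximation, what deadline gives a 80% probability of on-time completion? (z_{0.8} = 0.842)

20.1 weeks

te_Ticketing = (4 + 4·6 + 8)/6 = 36/6 = 6; σ²_Ticketing = ((8−4)/6)² = 0.444
te_Staff briefing = (3 + 4·5 + 13)/6 = 36/6 = 6; σ²_Staff briefing = ((13−3)/6)² = 2.778
te_Rehearsal = (1 + 4·3 + 17)/6 = 30/6 = 5; σ²_Rehearsal = ((17−1)/6)² = 7.111
te_Signage = (1 + 4·6 + 11)/6 = 36/6 = 6; σ²_Signage = ((11−1)/6)² = 2.778

Forward pass:
ES_Ticketing = 0; EF_Ticketing = 6
ES_Staff briefing = 6; EF_Staff briefing = 6+6 = 12
ES_Rehearsal = 6; EF_Rehearsal = 6+5 = 11
ES_Signage = max(EF_Staff briefing=12, EF_Rehearsal=11) = 12; EF_Signage = 12+6 = 18
Expected project duration μ = 18 weeks. Critical path: Ticketing → Staff briefing → Signage.

Variance along critical path = 0.444 + 2.778 + 2.778 = 6.000; σ = 2.449 weeks.
D = μ + z·σ = 18 + 0.842·2.449 = 20.1 weeks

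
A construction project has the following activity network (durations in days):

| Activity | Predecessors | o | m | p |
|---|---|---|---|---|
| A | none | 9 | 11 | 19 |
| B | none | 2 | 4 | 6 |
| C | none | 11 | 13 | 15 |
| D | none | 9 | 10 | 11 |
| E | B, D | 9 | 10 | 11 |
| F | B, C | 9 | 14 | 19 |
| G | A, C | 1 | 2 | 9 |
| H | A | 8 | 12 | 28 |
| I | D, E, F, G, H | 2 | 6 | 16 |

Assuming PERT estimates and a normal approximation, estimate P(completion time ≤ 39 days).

0.955

te_A = (9 + 4·11 + 19)/6 = 72/6 = 12; σ²_A = ((19−9)/6)² = 2.778
te_B = (2 + 4·4 + 6)/6 = 24/6 = 4; σ²_B = ((6−2)/6)² = 0.444
te_C = (11 + 4·13 + 15)/6 = 78/6 = 13; σ²_C = ((15−11)/6)² = 0.444
te_D = (9 + 4·10 + 11)/6 = 60/6 = 10; σ²_D = ((11−9)/6)² = 0.111
te_E = (9 + 4·10 + 11)/6 = 60/6 = 10; σ²_E = ((11−9)/6)² = 0.111
te_F = (9 + 4·14 + 19)/6 = 84/6 = 14; σ²_F = ((19−9)/6)² = 2.778
te_G = (1 + 4·2 + 9)/6 = 18/6 = 3; σ²_G = ((9−1)/6)² = 1.778
te_H = (8 + 4·12 + 28)/6 = 84/6 = 14; σ²_H = ((28−8)/6)² = 11.111
te_I = (2 + 4·6 + 16)/6 = 42/6 = 7; σ²_I = ((16−2)/6)² = 5.444

Forward pass:
ES_A = 0; EF_A = 12
ES_B = 0; EF_B = 4
ES_C = 0; EF_C = 13
ES_D = 0; EF_D = 10
ES_E = max(EF_B=4, EF_D=10) = 10; EF_E = 10+10 = 20
ES_F = max(EF_B=4, EF_C=13) = 13; EF_F = 13+14 = 27
ES_G = max(EF_A=12, EF_C=13) = 13; EF_G = 13+3 = 16
ES_H = 12; EF_H = 12+14 = 26
ES_I = max(EF_D=10, EF_E=20, EF_F=27, EF_G=16, EF_H=26) = 27; EF_I = 27+7 = 34
Expected project duration μ = 34 days. Critical path: C → F → I.

Variance along critical path = 0.444 + 2.778 + 5.444 = 8.667; σ = √8.667 = 2.944 days.
Z = (39 − 34) / 2.944 = 1.698
P(T ≤ 39) = Φ(1.698) ≈ 0.955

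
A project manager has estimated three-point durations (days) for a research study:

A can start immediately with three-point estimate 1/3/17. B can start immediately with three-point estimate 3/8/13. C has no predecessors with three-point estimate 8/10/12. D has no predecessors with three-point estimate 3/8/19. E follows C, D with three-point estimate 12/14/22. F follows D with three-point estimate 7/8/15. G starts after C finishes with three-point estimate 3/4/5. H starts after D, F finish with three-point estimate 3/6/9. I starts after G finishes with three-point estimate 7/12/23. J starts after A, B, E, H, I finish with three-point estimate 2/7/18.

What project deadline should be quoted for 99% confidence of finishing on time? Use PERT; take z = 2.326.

43.9 days

te_A = (1 + 4·3 + 17)/6 = 30/6 = 5; σ²_A = ((17−1)/6)² = 7.111
te_B = (3 + 4·8 + 13)/6 = 48/6 = 8; σ²_B = ((13−3)/6)² = 2.778
te_C = (8 + 4·10 + 12)/6 = 60/6 = 10; σ²_C = ((12−8)/6)² = 0.444
te_D = (3 + 4·8 + 19)/6 = 54/6 = 9; σ²_D = ((19−3)/6)² = 7.111
te_E = (12 + 4·14 + 22)/6 = 90/6 = 15; σ²_E = ((22−12)/6)² = 2.778
te_F = (7 + 4·8 + 15)/6 = 54/6 = 9; σ²_F = ((15−7)/6)² = 1.778
te_G = (3 + 4·4 + 5)/6 = 24/6 = 4; σ²_G = ((5−3)/6)² = 0.111
te_H = (3 + 4·6 + 9)/6 = 36/6 = 6; σ²_H = ((9−3)/6)² = 1.000
te_I = (7 + 4·12 + 23)/6 = 78/6 = 13; σ²_I = ((23−7)/6)² = 7.111
te_J = (2 + 4·7 + 18)/6 = 48/6 = 8; σ²_J = ((18−2)/6)² = 7.111

Forward pass:
ES_A = 0; EF_A = 5
ES_B = 0; EF_B = 8
ES_C = 0; EF_C = 10
ES_D = 0; EF_D = 9
ES_E = max(EF_C=10, EF_D=9) = 10; EF_E = 10+15 = 25
ES_F = 9; EF_F = 9+9 = 18
ES_G = 10; EF_G = 10+4 = 14
ES_H = max(EF_D=9, EF_F=18) = 18; EF_H = 18+6 = 24
ES_I = 14; EF_I = 14+13 = 27
ES_J = max(EF_A=5, EF_B=8, EF_E=25, EF_H=24, EF_I=27) = 27; EF_J = 27+8 = 35
Expected project duration μ = 35 days. Critical path: C → G → I → J.

Variance along critical path = 0.444 + 0.111 + 7.111 + 7.111 = 14.778; σ = 3.844 days.
D = μ + z·σ = 35 + 2.326·3.844 = 43.9 days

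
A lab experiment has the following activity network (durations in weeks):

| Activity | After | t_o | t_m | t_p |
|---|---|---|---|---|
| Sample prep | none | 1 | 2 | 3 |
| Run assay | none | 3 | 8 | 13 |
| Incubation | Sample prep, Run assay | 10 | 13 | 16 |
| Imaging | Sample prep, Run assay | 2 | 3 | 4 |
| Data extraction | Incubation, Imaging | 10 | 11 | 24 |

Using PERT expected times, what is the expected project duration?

34 weeks

te_Sample prep = (1 + 4·2 + 3)/6 = 12/6 = 2
te_Run assay = (3 + 4·8 + 13)/6 = 48/6 = 8
te_Incubation = (10 + 4·13 + 16)/6 = 78/6 = 13
te_Imaging = (2 + 4·3 + 4)/6 = 18/6 = 3
te_Data extraction = (10 + 4·11 + 24)/6 = 78/6 = 13

Forward pass:
ES_Sample prep = 0; EF_Sample prep = 2
ES_Run assay = 0; EF_Run assay = 8
ES_Incubation = max(EF_Sample prep=2, EF_Run assay=8) = 8; EF_Incubation = 8+13 = 21
ES_Imaging = max(EF_Sample prep=2, EF_Run assay=8) = 8; EF_Imaging = 8+3 = 11
ES_Data extraction = max(EF_Incubation=21, EF_Imaging=11) = 21; EF_Data extraction = 21+13 = 34
Expected project duration μ = 34 weeks. Critical path: Run assay → Incubation → Data extraction.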